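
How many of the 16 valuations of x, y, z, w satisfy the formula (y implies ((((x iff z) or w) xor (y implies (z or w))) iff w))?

10

x  y  z  w  |  φ
1  1  1  1  |  0
1  1  1  0  |  1
1  1  0  1  |  0
1  1  0  0  |  1
1  0  1  1  |  1
1  0  1  0  |  1
1  0  0  1  |  1
1  0  0  0  |  1
0  1  1  1  |  0
0  1  1  0  |  0
0  1  0  1  |  0
0  1  0  0  |  0
0  0  1  1  |  1
0  0  1  0  |  1
0  0  0  1  |  1
0  0  0  0  |  1
The formula is true on 10 of the 16 rows.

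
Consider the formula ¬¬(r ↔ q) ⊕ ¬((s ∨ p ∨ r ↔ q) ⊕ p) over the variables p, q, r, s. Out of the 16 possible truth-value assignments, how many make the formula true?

10

p | q | r | s || (r ↔ q) | ¬(r ↔ q) | ¬¬(r ↔ q) | (s ∨ p ∨ r) | ((s ∨ p ∨ r) ↔ q) | (((s ∨ p ∨ r) ↔ q) ⊕ p) | ¬(((s ∨ p ∨ r) ↔ q) ⊕ p) | φ
1 | 1 | 1 | 1 ||    1    |    0     |     1     |      1      |         1         |            0            |            1             | 0
1 | 1 | 1 | 0 ||    1    |    0     |     1     |      1      |         1         |            0            |            1             | 0
1 | 1 | 0 | 1 ||    0    |    1     |     0     |      1      |         1         |            0            |            1             | 1
1 | 1 | 0 | 0 ||    0    |    1     |     0     |      1      |         1         |            0            |            1             | 1
1 | 0 | 1 | 1 ||    0    |    1     |     0     |      1      |         0         |            1            |            0             | 0
1 | 0 | 1 | 0 ||    0    |    1     |     0     |      1      |         0         |            1            |            0             | 0
1 | 0 | 0 | 1 ||    1    |    0     |     1     |      1      |         0         |            1            |            0             | 1
1 | 0 | 0 | 0 ||    1    |    0     |     1     |      1      |         0         |            1            |            0             | 1
0 | 1 | 1 | 1 ||    1    |    0     |     1     |      1      |         1         |            1            |            0             | 1
0 | 1 | 1 | 0 ||    1    |    0     |     1     |      1      |         1         |            1            |            0             | 1
0 | 1 | 0 | 1 ||    0    |    1     |     0     |      1      |         1         |            1            |            0             | 0
0 | 1 | 0 | 0 ||    0    |    1     |     0     |      0      |         0         |            0            |            1             | 1
0 | 0 | 1 | 1 ||    0    |    1     |     0     |      1      |         0         |            0            |            1             | 1
0 | 0 | 1 | 0 ||    0    |    1     |     0     |      1      |         0         |            0            |            1             | 1
0 | 0 | 0 | 1 ||    1    |    0     |     1     |      1      |         0         |            0            |            1             | 0
0 | 0 | 0 | 0 ||    1    |    0     |     1     |      0      |         1         |            1            |            0             | 1
The formula is true on 10 of the 16 rows.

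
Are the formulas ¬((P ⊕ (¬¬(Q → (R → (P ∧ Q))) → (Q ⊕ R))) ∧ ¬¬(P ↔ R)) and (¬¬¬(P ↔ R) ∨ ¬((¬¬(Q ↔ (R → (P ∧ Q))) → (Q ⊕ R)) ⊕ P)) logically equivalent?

P | Q | R | φ | ψ
- | - | - | - | -
0 | 0 | 0 | 1 | 0
0 | 0 | 1 | 1 | 1
0 | 1 | 0 | 0 | 0
0 | 1 | 1 | 1 | 1
1 | 0 | 0 | 1 | 1
1 | 0 | 1 | 1 | 1
1 | 1 | 0 | 1 | 1
1 | 1 | 1 | 0 | 0
The columns differ at P=0, Q=0, R=0 (φ=1, ψ=0), so they are not equivalent.

not equivalent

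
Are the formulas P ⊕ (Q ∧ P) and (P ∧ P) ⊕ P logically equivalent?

not equivalent

P | Q | φ | ψ
- | - | - | -
F | F | F | F
F | T | F | F
T | F | T | F
T | T | F | F
The columns differ at P=T, Q=F (φ=T, ψ=F), so they are not equivalent.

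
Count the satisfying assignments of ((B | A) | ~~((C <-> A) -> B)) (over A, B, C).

7

A  B  C     (B | A)  (C <-> A)  ((C <-> A) -> B)  ~((C <-> A) -> B)  ~~((C <-> A) -> B)  ((B | A) | ~~((C <-> A) -> B))
0  0  0        0         1             0                  1                  0                         0               
0  0  1        0         0             1                  0                  1                         1               
0  1  0        1         1             1                  0                  1                         1               
0  1  1        1         0             1                  0                  1                         1               
1  0  0        1         0             1                  0                  1                         1               
1  0  1        1         1             0                  1                  0                         1               
1  1  0        1         0             1                  0                  1                         1               
1  1  1        1         1             1                  0                  1                         1               
The formula is true on 7 of the 8 rows.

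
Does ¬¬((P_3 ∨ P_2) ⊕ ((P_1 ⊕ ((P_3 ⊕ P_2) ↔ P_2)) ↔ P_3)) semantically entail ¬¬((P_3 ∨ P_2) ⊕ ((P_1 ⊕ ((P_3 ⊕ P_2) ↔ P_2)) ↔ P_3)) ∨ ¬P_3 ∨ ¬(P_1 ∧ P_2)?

P_1  P_2  P_3  |  φ  ψ
 0    0    0   |  0  1
 0    0    1   |  1  1
 0    1    0   |  1  1
 0    1    1   |  1  1
 1    0    0   |  1  1
 1    0    1   |  0  1
 1    1    0   |  0  1
 1    1    1   |  0  0
In every row where φ is true, ψ is also true, so φ ⊨ ψ.

yes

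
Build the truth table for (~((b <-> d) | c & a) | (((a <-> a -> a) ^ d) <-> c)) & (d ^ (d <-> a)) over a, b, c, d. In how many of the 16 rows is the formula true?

a | b | c | d || φ
F | F | F | F || T
F | F | F | T || T
F | F | T | F || F
F | F | T | T || T
F | T | F | F || T
F | T | F | T || F
F | T | T | F || T
F | T | T | T || T
T | F | F | F || F
T | F | F | T || F
T | F | T | F || F
T | F | T | T || F
T | T | F | F || F
T | T | F | T || F
T | T | T | F || F
T | T | T | T || F
The formula is true on 6 of the 16 rows.

6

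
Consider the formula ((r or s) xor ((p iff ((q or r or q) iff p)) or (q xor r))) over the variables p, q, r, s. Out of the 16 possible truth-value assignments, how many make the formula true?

4

p | q | r | s | (r or s) | (q or r or q) | ((q or r or q) iff p) | (q xor r) | φ
- | - | - | - | -------- | ------------- | --------------------- | --------- | -
0 | 0 | 0 | 0 |    0     |       0       |           1           |     0     | 0
0 | 0 | 0 | 1 |    1     |       0       |           1           |     0     | 1
0 | 0 | 1 | 0 |    1     |       1       |           0           |     1     | 0
0 | 0 | 1 | 1 |    1     |       1       |           0           |     1     | 0
0 | 1 | 0 | 0 |    0     |       1       |           0           |     1     | 1
0 | 1 | 0 | 1 |    1     |       1       |           0           |     1     | 0
0 | 1 | 1 | 0 |    1     |       1       |           0           |     0     | 0
0 | 1 | 1 | 1 |    1     |       1       |           0           |     0     | 0
1 | 0 | 0 | 0 |    0     |       0       |           0           |     0     | 0
1 | 0 | 0 | 1 |    1     |       0       |           0           |     0     | 1
1 | 0 | 1 | 0 |    1     |       1       |           1           |     1     | 0
1 | 0 | 1 | 1 |    1     |       1       |           1           |     1     | 0
1 | 1 | 0 | 0 |    0     |       1       |           1           |     1     | 1
1 | 1 | 0 | 1 |    1     |       1       |           1           |     1     | 0
1 | 1 | 1 | 0 |    1     |       1       |           1           |     0     | 0
1 | 1 | 1 | 1 |    1     |       1       |           1           |     0     | 0
The formula is true on 4 of the 16 rows.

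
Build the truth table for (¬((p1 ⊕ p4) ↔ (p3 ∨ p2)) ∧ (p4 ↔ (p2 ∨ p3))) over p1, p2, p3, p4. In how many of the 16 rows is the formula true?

p1  p2  p3  p4  |  (p1 ⊕ p4)  (p3 ∨ p2)  ((p1 ⊕ p4) ↔ (p3 ∨ p2))  ¬((p1 ⊕ p4) ↔ (p3 ∨ p2))  (p2 ∨ p3)  (p4 ↔ (p2 ∨ p3))  φ
F   F   F   F   |      F          F                 T                        F                  F             T          F
F   F   F   T   |      T          F                 F                        T                  F             F          F
F   F   T   F   |      F          T                 F                        T                  T             F          F
F   F   T   T   |      T          T                 T                        F                  T             T          F
F   T   F   F   |      F          T                 F                        T                  T             F          F
F   T   F   T   |      T          T                 T                        F                  T             T          F
F   T   T   F   |      F          T                 F                        T                  T             F          F
F   T   T   T   |      T          T                 T                        F                  T             T          F
T   F   F   F   |      T          F                 F                        T                  F             T          T
T   F   F   T   |      F          F                 T                        F                  F             F          F
T   F   T   F   |      T          T                 T                        F                  T             F          F
T   F   T   T   |      F          T                 F                        T                  T             T          T
T   T   F   F   |      T          T                 T                        F                  T             F          F
T   T   F   T   |      F          T                 F                        T                  T             T          T
T   T   T   F   |      T          T                 T                        F                  T             F          F
T   T   T   T   |      F          T                 F                        T                  T             T          T
The formula is true on 4 of the 16 rows.

4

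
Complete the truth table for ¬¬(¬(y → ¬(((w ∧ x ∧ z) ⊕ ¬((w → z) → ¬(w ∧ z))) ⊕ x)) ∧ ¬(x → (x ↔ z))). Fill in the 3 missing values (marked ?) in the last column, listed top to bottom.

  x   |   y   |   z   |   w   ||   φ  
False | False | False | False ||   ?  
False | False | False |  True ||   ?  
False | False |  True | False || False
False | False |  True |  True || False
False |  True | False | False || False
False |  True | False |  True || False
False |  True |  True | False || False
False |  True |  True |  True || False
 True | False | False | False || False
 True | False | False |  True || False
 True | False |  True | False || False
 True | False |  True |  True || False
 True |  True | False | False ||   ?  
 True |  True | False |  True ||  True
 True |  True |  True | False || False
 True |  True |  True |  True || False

Row x=False, y=False, z=False, w=False: (¬(y → ¬(((w ∧ x ∧ z) ⊕ ¬((w → z) → ¬(w ∧ z))) ⊕ x)) ∧ ¬(x → (x ↔ z))) = False, ¬(¬(y → ¬(((w ∧ x ∧ z) ⊕ ¬((w → z) → ¬(w ∧ z))) ⊕ x)) ∧ ¬(x → (x ↔ z))) = True, so the formula = False.
Row x=False, y=False, z=False, w=True: (¬(y → ¬(((w ∧ x ∧ z) ⊕ ¬((w → z) → ¬(w ∧ z))) ⊕ x)) ∧ ¬(x → (x ↔ z))) = False, ¬(¬(y → ¬(((w ∧ x ∧ z) ⊕ ¬((w → z) → ¬(w ∧ z))) ⊕ x)) ∧ ¬(x → (x ↔ z))) = True, so the formula = False.
Row x=True, y=True, z=False, w=False: (¬(y → ¬(((w ∧ x ∧ z) ⊕ ¬((w → z) → ¬(w ∧ z))) ⊕ x)) ∧ ¬(x → (x ↔ z))) = True, ¬(¬(y → ¬(((w ∧ x ∧ z) ⊕ ¬((w → z) → ¬(w ∧ z))) ⊕ x)) ∧ ¬(x → (x ↔ z))) = False, so the formula = True.

False, False, True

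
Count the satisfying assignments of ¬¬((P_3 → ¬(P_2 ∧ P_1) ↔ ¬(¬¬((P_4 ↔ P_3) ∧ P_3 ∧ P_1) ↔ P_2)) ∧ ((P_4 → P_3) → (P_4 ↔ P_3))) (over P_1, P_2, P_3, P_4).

P_1  P_2  P_3  P_4  |  φ
 T    T    T    T   |  T
 T    T    T    F   |  F
 T    T    F    T   |  T
 T    T    F    F   |  T
 T    F    T    T   |  T
 T    F    T    F   |  F
 T    F    F    T   |  F
 T    F    F    F   |  F
 F    T    T    T   |  T
 F    T    T    F   |  F
 F    T    F    T   |  T
 F    T    F    F   |  T
 F    F    T    T   |  F
 F    F    T    F   |  F
 F    F    F    T   |  F
 F    F    F    F   |  F
The formula is true on 7 of the 16 rows.

7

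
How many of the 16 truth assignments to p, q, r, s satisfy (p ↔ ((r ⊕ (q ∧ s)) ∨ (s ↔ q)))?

p | q | r | s || (q ∧ s) | (r ⊕ (q ∧ s)) | (s ↔ q) | ((r ⊕ (q ∧ s)) ∨ (s ↔ q)) | φ
F | F | F | F ||    F    |       F       |    T    |             T             | F
F | F | F | T ||    F    |       F       |    F    |             F             | T
F | F | T | F ||    F    |       T       |    T    |             T             | F
F | F | T | T ||    F    |       T       |    F    |             T             | F
F | T | F | F ||    F    |       F       |    F    |             F             | T
F | T | F | T ||    T    |       T       |    T    |             T             | F
F | T | T | F ||    F    |       T       |    F    |             T             | F
F | T | T | T ||    T    |       F       |    T    |             T             | F
T | F | F | F ||    F    |       F       |    T    |             T             | T
T | F | F | T ||    F    |       F       |    F    |             F             | F
T | F | T | F ||    F    |       T       |    T    |             T             | T
T | F | T | T ||    F    |       T       |    F    |             T             | T
T | T | F | F ||    F    |       F       |    F    |             F             | F
T | T | F | T ||    T    |       T       |    T    |             T             | T
T | T | T | F ||    F    |       T       |    F    |             T             | T
T | T | T | T ||    T    |       F       |    T    |             T             | T
The formula is true on 8 of the 16 rows.

8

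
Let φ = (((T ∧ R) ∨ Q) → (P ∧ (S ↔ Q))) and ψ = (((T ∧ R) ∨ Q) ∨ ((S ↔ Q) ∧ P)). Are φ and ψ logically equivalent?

not equivalent

P  Q  R  S  T  |  φ  ψ
T  T  T  T  T  |  T  T
T  T  T  T  F  |  T  T
T  T  T  F  T  |  F  T
T  T  T  F  F  |  F  T
T  T  F  T  T  |  T  T
T  T  F  T  F  |  T  T
T  T  F  F  T  |  F  T
T  T  F  F  F  |  F  T
T  F  T  T  T  |  F  T
T  F  T  T  F  |  T  F
T  F  T  F  T  |  T  T
T  F  T  F  F  |  T  T
T  F  F  T  T  |  T  F
T  F  F  T  F  |  T  F
T  F  F  F  T  |  T  T
T  F  F  F  F  |  T  T
F  T  T  T  T  |  F  T
F  T  T  T  F  |  F  T
F  T  T  F  T  |  F  T
F  T  T  F  F  |  F  T
F  T  F  T  T  |  F  T
F  T  F  T  F  |  F  T
F  T  F  F  T  |  F  T
F  T  F  F  F  |  F  T
F  F  T  T  T  |  F  T
F  F  T  T  F  |  T  F
F  F  T  F  T  |  F  T
F  F  T  F  F  |  T  F
F  F  F  T  T  |  T  F
F  F  F  T  F  |  T  F
F  F  F  F  T  |  T  F
F  F  F  F  F  |  T  F
The columns differ at P=T, Q=T, R=T, S=F, T=T (φ=F, ψ=T), so they are not equivalent.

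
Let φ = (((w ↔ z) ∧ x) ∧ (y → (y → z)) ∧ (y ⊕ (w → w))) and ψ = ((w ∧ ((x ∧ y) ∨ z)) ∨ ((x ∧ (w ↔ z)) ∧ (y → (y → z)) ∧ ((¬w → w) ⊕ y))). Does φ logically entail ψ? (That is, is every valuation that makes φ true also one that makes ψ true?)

no

x | y | z | w | φ | ψ
- | - | - | - | - | -
T | T | T | T | F | T
T | T | T | F | F | F
T | T | F | T | F | T
T | T | F | F | F | F
T | F | T | T | T | T
T | F | T | F | F | F
T | F | F | T | F | F
T | F | F | F | T | F
F | T | T | T | F | T
F | T | T | F | F | F
F | T | F | T | F | F
F | T | F | F | F | F
F | F | T | T | F | T
F | F | T | F | F | F
F | F | F | T | F | F
F | F | F | F | F | F
At x=T, y=F, z=F, w=F we have φ true but ψ false, so φ does not entail ψ.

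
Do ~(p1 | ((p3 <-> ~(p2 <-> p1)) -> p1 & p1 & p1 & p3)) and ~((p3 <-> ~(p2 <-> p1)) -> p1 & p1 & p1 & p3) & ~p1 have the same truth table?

equivalent

p1  p2  p3  |  φ  ψ
1   1   1   |  0  0
1   1   0   |  0  0
1   0   1   |  0  0
1   0   0   |  0  0
0   1   1   |  1  1
0   1   0   |  0  0
0   0   1   |  0  0
0   0   0   |  1  1
The columns for φ and ψ agree on every row, so they are logically equivalent.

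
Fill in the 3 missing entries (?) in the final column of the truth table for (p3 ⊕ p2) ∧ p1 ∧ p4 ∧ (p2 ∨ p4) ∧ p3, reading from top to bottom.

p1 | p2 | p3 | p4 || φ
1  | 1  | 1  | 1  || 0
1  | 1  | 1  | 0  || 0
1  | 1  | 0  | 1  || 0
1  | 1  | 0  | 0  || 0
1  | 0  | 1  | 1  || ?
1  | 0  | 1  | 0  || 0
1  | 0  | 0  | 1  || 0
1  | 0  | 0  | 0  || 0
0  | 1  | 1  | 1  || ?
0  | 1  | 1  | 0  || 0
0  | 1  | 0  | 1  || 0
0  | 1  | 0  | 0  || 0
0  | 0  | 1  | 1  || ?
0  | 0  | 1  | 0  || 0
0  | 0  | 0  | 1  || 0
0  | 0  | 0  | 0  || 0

1, 0, 0

Row p1=1, p2=0, p3=1, p4=1: (p3 ⊕ p2) = 1, (p4 ∧ (p2 ∨ p4)) = 1, so the formula = 1.
Row p1=0, p2=1, p3=1, p4=1: (p3 ⊕ p2) = 0, (p4 ∧ (p2 ∨ p4)) = 1, so the formula = 0.
Row p1=0, p2=0, p3=1, p4=1: (p3 ⊕ p2) = 1, (p4 ∧ (p2 ∨ p4)) = 1, so the formula = 0.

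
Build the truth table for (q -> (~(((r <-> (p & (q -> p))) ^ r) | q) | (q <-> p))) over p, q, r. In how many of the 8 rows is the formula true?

p | q | r | (q -> p) | (p & (q -> p)) | (r <-> (p & (q -> p))) | ((r <-> (p & (q -> p))) ^ r) | (q <-> p) | φ
- | - | - | -------- | -------------- | ---------------------- | ---------------------------- | --------- | -
T | T | T |    T     |       T        |           T            |              F               |     T     | T
T | T | F |    T     |       T        |           F            |              F               |     T     | T
T | F | T |    T     |       T        |           T            |              F               |     F     | T
T | F | F |    T     |       T        |           F            |              F               |     F     | T
F | T | T |    F     |       F        |           F            |              T               |     F     | F
F | T | F |    F     |       F        |           T            |              T               |     F     | F
F | F | T |    T     |       F        |           F            |              T               |     T     | T
F | F | F |    T     |       F        |           T            |              T               |     T     | T
The formula is true on 6 of the 8 rows.

6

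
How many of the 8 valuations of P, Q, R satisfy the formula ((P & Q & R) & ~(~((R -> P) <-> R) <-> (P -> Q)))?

P | Q | R || φ
F | F | F || F
F | F | T || F
F | T | F || F
F | T | T || F
T | F | F || F
T | F | T || F
T | T | F || F
T | T | T || T
The formula is true on 1 of the 8 rows.

1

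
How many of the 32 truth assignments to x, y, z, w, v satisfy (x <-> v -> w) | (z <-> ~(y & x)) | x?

x  y  z  w  v  |  φ
1  1  1  1  1  |  1
1  1  1  1  0  |  1
1  1  1  0  1  |  1
1  1  1  0  0  |  1
1  1  0  1  1  |  1
1  1  0  1  0  |  1
1  1  0  0  1  |  1
1  1  0  0  0  |  1
1  0  1  1  1  |  1
1  0  1  1  0  |  1
1  0  1  0  1  |  1
1  0  1  0  0  |  1
1  0  0  1  1  |  1
1  0  0  1  0  |  1
1  0  0  0  1  |  1
1  0  0  0  0  |  1
0  1  1  1  1  |  1
0  1  1  1  0  |  1
0  1  1  0  1  |  1
0  1  1  0  0  |  1
0  1  0  1  1  |  0
0  1  0  1  0  |  0
0  1  0  0  1  |  1
0  1  0  0  0  |  0
0  0  1  1  1  |  1
0  0  1  1  0  |  1
0  0  1  0  1  |  1
0  0  1  0  0  |  1
0  0  0  1  1  |  0
0  0  0  1  0  |  0
0  0  0  0  1  |  1
0  0  0  0  0  |  0
The formula is true on 26 of the 32 rows.

26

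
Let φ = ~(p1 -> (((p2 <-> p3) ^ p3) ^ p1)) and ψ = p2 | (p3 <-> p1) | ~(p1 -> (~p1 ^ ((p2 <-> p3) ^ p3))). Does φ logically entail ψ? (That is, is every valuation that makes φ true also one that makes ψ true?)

p1 | p2 | p3 || φ | ψ
0  | 0  | 0  || 0 | 1
0  | 0  | 1  || 0 | 0
0  | 1  | 0  || 0 | 1
0  | 1  | 1  || 0 | 1
1  | 0  | 0  || 1 | 0
1  | 0  | 1  || 1 | 1
1  | 1  | 0  || 0 | 1
1  | 1  | 1  || 0 | 1
At p1=1, p2=0, p3=0 we have φ true but ψ false, so φ does not entail ψ.

no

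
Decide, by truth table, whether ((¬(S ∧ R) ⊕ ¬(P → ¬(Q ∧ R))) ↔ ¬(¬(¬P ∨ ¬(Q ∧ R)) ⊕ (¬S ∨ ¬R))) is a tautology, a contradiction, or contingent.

contradiction

P  Q  R  S  |  φ
T  T  T  T  |  F
T  T  T  F  |  F
T  T  F  T  |  F
T  T  F  F  |  F
T  F  T  T  |  F
T  F  T  F  |  F
T  F  F  T  |  F
T  F  F  F  |  F
F  T  T  T  |  F
F  T  T  F  |  F
F  T  F  T  |  F
F  T  F  F  |  F
F  F  T  T  |  F
F  F  T  F  |  F
F  F  F  T  |  F
F  F  F  F  |  F
Every row is F, so the formula is a contradiction.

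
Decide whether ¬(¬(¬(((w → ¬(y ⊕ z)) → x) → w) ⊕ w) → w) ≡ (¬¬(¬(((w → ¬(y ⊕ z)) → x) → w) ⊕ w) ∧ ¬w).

not equivalent

x | y | z | w | φ | ψ
- | - | - | - | - | -
0 | 0 | 0 | 0 | 1 | 0
0 | 0 | 0 | 1 | 0 | 0
0 | 0 | 1 | 0 | 1 | 0
0 | 0 | 1 | 1 | 0 | 0
0 | 1 | 0 | 0 | 1 | 0
0 | 1 | 0 | 1 | 0 | 0
0 | 1 | 1 | 0 | 1 | 0
0 | 1 | 1 | 1 | 0 | 0
1 | 0 | 0 | 0 | 0 | 1
1 | 0 | 0 | 1 | 0 | 0
1 | 0 | 1 | 0 | 0 | 1
1 | 0 | 1 | 1 | 0 | 0
1 | 1 | 0 | 0 | 0 | 1
1 | 1 | 0 | 1 | 0 | 0
1 | 1 | 1 | 0 | 0 | 1
1 | 1 | 1 | 1 | 0 | 0
The columns differ at x=0, y=0, z=0, w=0 (φ=1, ψ=0), so they are not equivalent.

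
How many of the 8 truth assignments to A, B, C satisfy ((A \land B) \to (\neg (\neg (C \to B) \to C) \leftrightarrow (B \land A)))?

  A      B      C    |    φ  
False  False  False  |   True
False  False   True  |   True
False   True  False  |   True
False   True   True  |   True
 True  False  False  |   True
 True  False   True  |   True
 True   True  False  |  False
 True   True   True  |  False
The formula is true on 6 of the 8 rows.

6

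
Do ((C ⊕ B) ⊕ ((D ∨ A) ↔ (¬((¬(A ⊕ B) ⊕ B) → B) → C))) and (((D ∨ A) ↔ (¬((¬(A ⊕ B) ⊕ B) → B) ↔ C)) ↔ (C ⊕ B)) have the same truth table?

not equivalent

A | B | C | D | φ | ψ
- | - | - | - | - | -
0 | 0 | 0 | 0 | 1 | 0
0 | 0 | 0 | 1 | 0 | 1
0 | 0 | 1 | 0 | 1 | 0
0 | 0 | 1 | 1 | 0 | 1
0 | 1 | 0 | 0 | 1 | 0
0 | 1 | 0 | 1 | 0 | 1
0 | 1 | 1 | 0 | 0 | 0
0 | 1 | 1 | 1 | 1 | 1
1 | 0 | 0 | 0 | 1 | 0
1 | 0 | 0 | 1 | 1 | 0
1 | 0 | 1 | 0 | 0 | 0
1 | 0 | 1 | 1 | 0 | 0
1 | 1 | 0 | 0 | 0 | 1
1 | 1 | 0 | 1 | 0 | 1
1 | 1 | 1 | 0 | 1 | 1
1 | 1 | 1 | 1 | 1 | 1
The columns differ at A=0, B=0, C=0, D=0 (φ=1, ψ=0), so they are not equivalent.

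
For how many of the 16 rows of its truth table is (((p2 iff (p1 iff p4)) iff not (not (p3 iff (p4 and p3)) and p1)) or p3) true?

p1  p2  p3  p4  |  (p1 iff p4)  (p2 iff (p1 iff p4))  (p4 and p3)  (p3 iff (p4 and p3))  not (p3 iff (p4 and p3))  φ
0   0   0   0   |       1                0                 0                1                       0              0
0   0   0   1   |       0                1                 0                1                       0              1
0   0   1   0   |       1                0                 0                0                       1              1
0   0   1   1   |       0                1                 1                1                       0              1
0   1   0   0   |       1                1                 0                1                       0              1
0   1   0   1   |       0                0                 0                1                       0              0
0   1   1   0   |       1                1                 0                0                       1              1
0   1   1   1   |       0                0                 1                1                       0              1
1   0   0   0   |       0                1                 0                1                       0              1
1   0   0   1   |       1                0                 0                1                       0              0
1   0   1   0   |       0                1                 0                0                       1              1
1   0   1   1   |       1                0                 1                1                       0              1
1   1   0   0   |       0                0                 0                1                       0              0
1   1   0   1   |       1                1                 0                1                       0              1
1   1   1   0   |       0                0                 0                0                       1              1
1   1   1   1   |       1                1                 1                1                       0              1
The formula is true on 12 of the 16 rows.

12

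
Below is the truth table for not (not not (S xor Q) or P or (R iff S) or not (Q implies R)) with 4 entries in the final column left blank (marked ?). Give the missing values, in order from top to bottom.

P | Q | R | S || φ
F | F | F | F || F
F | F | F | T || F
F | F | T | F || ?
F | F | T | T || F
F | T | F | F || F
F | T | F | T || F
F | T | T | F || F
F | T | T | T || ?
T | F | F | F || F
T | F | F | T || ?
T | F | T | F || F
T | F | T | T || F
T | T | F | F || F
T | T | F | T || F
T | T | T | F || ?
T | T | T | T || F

Row P=F, Q=F, R=T, S=F: not not (S xor Q) = F, (R iff S) = F, not (Q implies R) = F, (not not (S xor Q) or P or (R iff S) or not (Q implies R)) = F, so the formula = T.
Row P=F, Q=T, R=T, S=T: not not (S xor Q) = F, (R iff S) = T, not (Q implies R) = F, (not not (S xor Q) or P or (R iff S) or not (Q implies R)) = T, so the formula = F.
Row P=T, Q=F, R=F, S=T: not not (S xor Q) = T, (R iff S) = F, not (Q implies R) = F, (not not (S xor Q) or P or (R iff S) or not (Q implies R)) = T, so the formula = F.
Row P=T, Q=T, R=T, S=F: not not (S xor Q) = T, (R iff S) = F, not (Q implies R) = F, (not not (S xor Q) or P or (R iff S) or not (Q implies R)) = T, so the formula = F.

T, F, F, F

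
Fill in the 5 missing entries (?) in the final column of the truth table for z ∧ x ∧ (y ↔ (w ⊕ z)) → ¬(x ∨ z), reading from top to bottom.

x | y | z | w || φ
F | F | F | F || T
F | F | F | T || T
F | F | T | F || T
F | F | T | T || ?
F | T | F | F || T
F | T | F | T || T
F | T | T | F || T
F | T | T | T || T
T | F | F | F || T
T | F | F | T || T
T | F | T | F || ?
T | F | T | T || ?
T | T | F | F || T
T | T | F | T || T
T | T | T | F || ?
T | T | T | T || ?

T, T, F, F, T

Row x=F, y=F, z=T, w=T: (z ∧ x ∧ (y ↔ (w ⊕ z))) = F, ¬(x ∨ z) = F, so the formula = T.
Row x=T, y=F, z=T, w=F: (z ∧ x ∧ (y ↔ (w ⊕ z))) = F, ¬(x ∨ z) = F, so the formula = T.
Row x=T, y=F, z=T, w=T: (z ∧ x ∧ (y ↔ (w ⊕ z))) = T, ¬(x ∨ z) = F, so the formula = F.
Row x=T, y=T, z=T, w=F: (z ∧ x ∧ (y ↔ (w ⊕ z))) = T, ¬(x ∨ z) = F, so the formula = F.
Row x=T, y=T, z=T, w=T: (z ∧ x ∧ (y ↔ (w ⊕ z))) = F, ¬(x ∨ z) = F, so the formula = T.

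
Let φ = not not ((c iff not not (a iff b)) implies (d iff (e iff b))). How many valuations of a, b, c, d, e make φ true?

24

a  b  c  d  e  |  φ
F  F  F  F  F  |  T
F  F  F  F  T  |  T
F  F  F  T  F  |  T
F  F  F  T  T  |  T
F  F  T  F  F  |  F
F  F  T  F  T  |  T
F  F  T  T  F  |  T
F  F  T  T  T  |  F
F  T  F  F  F  |  T
F  T  F  F  T  |  F
F  T  F  T  F  |  F
F  T  F  T  T  |  T
F  T  T  F  F  |  T
F  T  T  F  T  |  T
F  T  T  T  F  |  T
F  T  T  T  T  |  T
T  F  F  F  F  |  F
T  F  F  F  T  |  T
T  F  F  T  F  |  T
T  F  F  T  T  |  F
T  F  T  F  F  |  T
T  F  T  F  T  |  T
T  F  T  T  F  |  T
T  F  T  T  T  |  T
T  T  F  F  F  |  T
T  T  F  F  T  |  T
T  T  F  T  F  |  T
T  T  F  T  T  |  T
T  T  T  F  F  |  T
T  T  T  F  T  |  F
T  T  T  T  F  |  F
T  T  T  T  T  |  T
The formula is true on 24 of the 32 rows.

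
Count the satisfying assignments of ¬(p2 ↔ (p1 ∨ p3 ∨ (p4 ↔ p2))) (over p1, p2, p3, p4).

8

p1 | p2 | p3 | p4 || ¬(p2 ↔ (p1 ∨ p3 ∨ (p4 ↔ p2)))
T  | T  | T  | T  ||               F              
T  | T  | T  | F  ||               F              
T  | T  | F  | T  ||               F              
T  | T  | F  | F  ||               F              
T  | F  | T  | T  ||               T              
T  | F  | T  | F  ||               T              
T  | F  | F  | T  ||               T              
T  | F  | F  | F  ||               T              
F  | T  | T  | T  ||               F              
F  | T  | T  | F  ||               F              
F  | T  | F  | T  ||               F              
F  | T  | F  | F  ||               T              
F  | F  | T  | T  ||               T              
F  | F  | T  | F  ||               T              
F  | F  | F  | T  ||               F              
F  | F  | F  | F  ||               T              
The formula is true on 8 of the 16 rows.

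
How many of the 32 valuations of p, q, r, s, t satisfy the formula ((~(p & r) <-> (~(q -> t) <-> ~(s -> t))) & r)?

p  q  r  s  t  |  φ
T  T  T  T  T  |  F
T  T  T  T  F  |  F
T  T  T  F  T  |  F
T  T  T  F  F  |  T
T  T  F  T  T  |  F
T  T  F  T  F  |  F
T  T  F  F  T  |  F
T  T  F  F  F  |  F
T  F  T  T  T  |  F
T  F  T  T  F  |  T
T  F  T  F  T  |  F
T  F  T  F  F  |  F
T  F  F  T  T  |  F
T  F  F  T  F  |  F
T  F  F  F  T  |  F
T  F  F  F  F  |  F
F  T  T  T  T  |  T
F  T  T  T  F  |  T
F  T  T  F  T  |  T
F  T  T  F  F  |  F
F  T  F  T  T  |  F
F  T  F  T  F  |  F
F  T  F  F  T  |  F
F  T  F  F  F  |  F
F  F  T  T  T  |  T
F  F  T  T  F  |  F
F  F  T  F  T  |  T
F  F  T  F  F  |  T
F  F  F  T  T  |  F
F  F  F  T  F  |  F
F  F  F  F  T  |  F
F  F  F  F  F  |  F
The formula is true on 8 of the 32 rows.

8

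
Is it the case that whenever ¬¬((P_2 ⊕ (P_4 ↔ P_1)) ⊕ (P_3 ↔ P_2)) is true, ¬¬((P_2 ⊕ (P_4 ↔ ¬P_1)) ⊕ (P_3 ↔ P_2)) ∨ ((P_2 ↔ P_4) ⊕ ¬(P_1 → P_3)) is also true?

no

P_1 | P_2 | P_3 | P_4 || φ | ψ
 F  |  F  |  F  |  F  || F | T
 F  |  F  |  F  |  T  || T | F
 F  |  F  |  T  |  F  || T | T
 F  |  F  |  T  |  T  || F | T
 F  |  T  |  F  |  F  || F | T
 F  |  T  |  F  |  T  || T | T
 F  |  T  |  T  |  F  || T | F
 F  |  T  |  T  |  T  || F | T
 T  |  F  |  F  |  F  || T | F
 T  |  F  |  F  |  T  || F | T
 T  |  F  |  T  |  F  || F | T
 T  |  F  |  T  |  T  || T | F
 T  |  T  |  F  |  F  || T | T
 T  |  T  |  F  |  T  || F | T
 T  |  T  |  T  |  F  || F | T
 T  |  T  |  T  |  T  || T | T
At P_1=F, P_2=F, P_3=F, P_4=T we have φ true but ψ false, so φ does not entail ψ.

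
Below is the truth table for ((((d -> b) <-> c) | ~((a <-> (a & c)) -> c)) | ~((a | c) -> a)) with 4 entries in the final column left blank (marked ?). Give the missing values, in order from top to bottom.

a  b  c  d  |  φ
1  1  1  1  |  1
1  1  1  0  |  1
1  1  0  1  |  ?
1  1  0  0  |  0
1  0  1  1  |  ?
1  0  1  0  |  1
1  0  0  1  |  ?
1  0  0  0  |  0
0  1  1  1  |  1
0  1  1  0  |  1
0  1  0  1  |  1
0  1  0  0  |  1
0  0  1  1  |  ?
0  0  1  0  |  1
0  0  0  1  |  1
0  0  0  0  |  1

Row a=1, b=1, c=0, d=1: (((d -> b) <-> c) | ~((a <-> (a & c)) -> c)) = 0, ~((a | c) -> a) = 0, so the formula = 0.
Row a=1, b=0, c=1, d=1: (((d -> b) <-> c) | ~((a <-> (a & c)) -> c)) = 0, ~((a | c) -> a) = 0, so the formula = 0.
Row a=1, b=0, c=0, d=1: (((d -> b) <-> c) | ~((a <-> (a & c)) -> c)) = 1, ~((a | c) -> a) = 0, so the formula = 1.
Row a=0, b=0, c=1, d=1: (((d -> b) <-> c) | ~((a <-> (a & c)) -> c)) = 0, ~((a | c) -> a) = 1, so the formula = 1.

0, 0, 1, 1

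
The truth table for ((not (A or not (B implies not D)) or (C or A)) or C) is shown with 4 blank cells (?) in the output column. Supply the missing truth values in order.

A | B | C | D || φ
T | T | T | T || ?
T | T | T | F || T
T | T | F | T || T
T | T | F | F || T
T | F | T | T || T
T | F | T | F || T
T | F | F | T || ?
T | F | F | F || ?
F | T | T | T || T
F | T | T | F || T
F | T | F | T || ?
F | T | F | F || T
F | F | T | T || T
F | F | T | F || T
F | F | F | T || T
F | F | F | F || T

T, T, T, F

Row A=T, B=T, C=T, D=T: (not (A or not (B implies not D)) or (C or A)) = T, so the formula = T.
Row A=T, B=F, C=F, D=T: (not (A or not (B implies not D)) or (C or A)) = T, so the formula = T.
Row A=T, B=F, C=F, D=F: (not (A or not (B implies not D)) or (C or A)) = T, so the formula = T.
Row A=F, B=T, C=F, D=T: (not (A or not (B implies not D)) or (C or A)) = F, so the formula = F.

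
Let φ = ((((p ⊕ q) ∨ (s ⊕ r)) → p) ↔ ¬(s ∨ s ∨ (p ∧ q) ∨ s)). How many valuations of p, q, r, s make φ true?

p | q | r | s | φ
- | - | - | - | -
F | F | F | F | T
F | F | F | T | T
F | F | T | F | F
F | F | T | T | F
F | T | F | F | F
F | T | F | T | T
F | T | T | F | F
F | T | T | T | T
T | F | F | F | T
T | F | F | T | F
T | F | T | F | T
T | F | T | T | F
T | T | F | F | F
T | T | F | T | F
T | T | T | F | F
T | T | T | T | F
The formula is true on 6 of the 16 rows.

6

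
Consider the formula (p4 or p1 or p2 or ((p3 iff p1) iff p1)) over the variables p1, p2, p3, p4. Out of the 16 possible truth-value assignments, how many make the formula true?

15

p1 | p2 | p3 | p4 || φ
F  | F  | F  | F  || F
F  | F  | F  | T  || T
F  | F  | T  | F  || T
F  | F  | T  | T  || T
F  | T  | F  | F  || T
F  | T  | F  | T  || T
F  | T  | T  | F  || T
F  | T  | T  | T  || T
T  | F  | F  | F  || T
T  | F  | F  | T  || T
T  | F  | T  | F  || T
T  | F  | T  | T  || T
T  | T  | F  | F  || T
T  | T  | F  | T  || T
T  | T  | T  | F  || T
T  | T  | T  | T  || T
The formula is true on 15 of the 16 rows.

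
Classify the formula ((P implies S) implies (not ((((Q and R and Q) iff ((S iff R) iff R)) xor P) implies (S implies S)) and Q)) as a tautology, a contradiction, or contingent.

P  Q  R  S  |  φ
T  T  T  T  |  F
T  T  T  F  |  T
T  T  F  T  |  F
T  T  F  F  |  T
T  F  T  T  |  F
T  F  T  F  |  T
T  F  F  T  |  F
T  F  F  F  |  T
F  T  T  T  |  F
F  T  T  F  |  F
F  T  F  T  |  F
F  T  F  F  |  F
F  F  T  T  |  F
F  F  T  F  |  F
F  F  F  T  |  F
F  F  F  F  |  F
4 of 16 rows are T, so the formula is contingent.

contingent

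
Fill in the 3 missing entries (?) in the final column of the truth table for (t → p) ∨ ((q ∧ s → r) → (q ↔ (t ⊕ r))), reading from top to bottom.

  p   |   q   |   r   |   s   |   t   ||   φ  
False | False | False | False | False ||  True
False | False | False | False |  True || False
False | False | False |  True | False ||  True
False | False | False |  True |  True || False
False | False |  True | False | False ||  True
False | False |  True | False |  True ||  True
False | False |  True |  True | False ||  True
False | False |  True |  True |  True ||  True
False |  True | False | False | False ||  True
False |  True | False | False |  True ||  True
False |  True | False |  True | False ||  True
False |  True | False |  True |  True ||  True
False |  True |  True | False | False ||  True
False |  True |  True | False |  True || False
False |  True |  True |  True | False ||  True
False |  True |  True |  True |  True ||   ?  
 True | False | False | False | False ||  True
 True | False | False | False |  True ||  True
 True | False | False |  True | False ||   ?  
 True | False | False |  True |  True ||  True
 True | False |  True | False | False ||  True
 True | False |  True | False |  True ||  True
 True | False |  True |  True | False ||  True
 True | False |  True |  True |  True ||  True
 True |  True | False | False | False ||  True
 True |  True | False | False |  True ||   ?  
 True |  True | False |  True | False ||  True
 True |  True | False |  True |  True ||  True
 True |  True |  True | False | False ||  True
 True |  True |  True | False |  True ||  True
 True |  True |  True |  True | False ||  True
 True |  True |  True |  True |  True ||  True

False, True, True

Row p=False, q=True, r=True, s=True, t=True: (t → p) = False, ((q ∧ s → r) → (q ↔ (t ⊕ r))) = False, so the formula = False.
Row p=True, q=False, r=False, s=True, t=False: (t → p) = True, ((q ∧ s → r) → (q ↔ (t ⊕ r))) = True, so the formula = True.
Row p=True, q=True, r=False, s=False, t=True: (t → p) = True, ((q ∧ s → r) → (q ↔ (t ⊕ r))) = True, so the formula = True.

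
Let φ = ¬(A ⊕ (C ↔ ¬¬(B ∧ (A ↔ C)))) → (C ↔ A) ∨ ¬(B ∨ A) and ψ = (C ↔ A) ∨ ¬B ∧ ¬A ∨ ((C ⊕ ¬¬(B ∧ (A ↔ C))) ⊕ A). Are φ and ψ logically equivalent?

not equivalent

A  B  C  |  φ  ψ
F  F  F  |  T  T
F  F  T  |  T  T
F  T  F  |  T  T
F  T  T  |  F  T
T  F  F  |  F  T
T  F  T  |  T  T
T  T  F  |  F  T
T  T  T  |  T  T
The columns differ at A=F, B=T, C=T (φ=F, ψ=T), so they are not equivalent.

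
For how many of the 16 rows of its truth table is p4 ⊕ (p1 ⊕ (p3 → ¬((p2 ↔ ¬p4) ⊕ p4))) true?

8

p1  p2  p3  p4  |  φ
T   T   T   T   |  F
T   T   T   F   |  T
T   T   F   T   |  T
T   T   F   F   |  F
T   F   T   T   |  T
T   F   T   F   |  F
T   F   F   T   |  T
T   F   F   F   |  F
F   T   T   T   |  T
F   T   T   F   |  F
F   T   F   T   |  F
F   T   F   F   |  T
F   F   T   T   |  F
F   F   T   F   |  T
F   F   F   T   |  F
F   F   F   F   |  T
The formula is true on 8 of the 16 rows.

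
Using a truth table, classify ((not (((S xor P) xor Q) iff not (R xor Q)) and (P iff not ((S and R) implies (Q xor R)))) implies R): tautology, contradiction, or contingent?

contingent

P | Q | R | S | (S xor P) | ((S xor P) xor Q) | (R xor Q) | not (R xor Q) | (S and R) | (Q xor R) | φ
- | - | - | - | --------- | ----------------- | --------- | ------------- | --------- | --------- | -
0 | 0 | 0 | 0 |     0     |         0         |     0     |       1       |     0     |     0     | 0
0 | 0 | 0 | 1 |     1     |         1         |     0     |       1       |     0     |     0     | 1
0 | 0 | 1 | 0 |     0     |         0         |     1     |       0       |     0     |     1     | 1
0 | 0 | 1 | 1 |     1     |         1         |     1     |       0       |     1     |     1     | 1
0 | 1 | 0 | 0 |     0     |         1         |     1     |       0       |     0     |     1     | 0
0 | 1 | 0 | 1 |     1     |         0         |     1     |       0       |     0     |     1     | 1
0 | 1 | 1 | 0 |     0     |         1         |     0     |       1       |     0     |     0     | 1
0 | 1 | 1 | 1 |     1     |         0         |     0     |       1       |     1     |     0     | 1
1 | 0 | 0 | 0 |     1     |         1         |     0     |       1       |     0     |     0     | 1
1 | 0 | 0 | 1 |     0     |         0         |     0     |       1       |     0     |     0     | 1
1 | 0 | 1 | 0 |     1     |         1         |     1     |       0       |     0     |     1     | 1
1 | 0 | 1 | 1 |     0     |         0         |     1     |       0       |     1     |     1     | 1
1 | 1 | 0 | 0 |     1     |         0         |     1     |       0       |     0     |     1     | 1
1 | 1 | 0 | 1 |     0     |         1         |     1     |       0       |     0     |     1     | 1
1 | 1 | 1 | 0 |     1     |         0         |     0     |       1       |     0     |     0     | 1
1 | 1 | 1 | 1 |     0     |         1         |     0     |       1       |     1     |     0     | 1
14 of 16 rows are 1, so the formula is contingent.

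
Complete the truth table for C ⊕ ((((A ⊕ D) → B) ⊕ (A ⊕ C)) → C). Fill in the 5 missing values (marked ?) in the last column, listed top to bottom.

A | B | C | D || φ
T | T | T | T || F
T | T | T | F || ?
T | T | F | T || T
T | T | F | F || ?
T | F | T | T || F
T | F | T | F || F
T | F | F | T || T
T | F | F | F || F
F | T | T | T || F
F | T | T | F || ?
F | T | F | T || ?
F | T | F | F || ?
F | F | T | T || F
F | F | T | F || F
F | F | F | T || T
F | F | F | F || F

Row A=T, B=T, C=T, D=F: ((((A ⊕ D) → B) ⊕ (A ⊕ C)) → C) = T, so the formula = F.
Row A=T, B=T, C=F, D=F: ((((A ⊕ D) → B) ⊕ (A ⊕ C)) → C) = T, so the formula = T.
Row A=F, B=T, C=T, D=F: ((((A ⊕ D) → B) ⊕ (A ⊕ C)) → C) = T, so the formula = F.
Row A=F, B=T, C=F, D=T: ((((A ⊕ D) → B) ⊕ (A ⊕ C)) → C) = F, so the formula = F.
Row A=F, B=T, C=F, D=F: ((((A ⊕ D) → B) ⊕ (A ⊕ C)) → C) = F, so the formula = F.

F, T, F, F, F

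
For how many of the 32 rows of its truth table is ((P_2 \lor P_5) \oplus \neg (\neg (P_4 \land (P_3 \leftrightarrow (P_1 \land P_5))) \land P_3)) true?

14

P_1 | P_2 | P_3 | P_4 | P_5 | φ
--- | --- | --- | --- | --- | -
 0  |  0  |  0  |  0  |  0  | 1
 0  |  0  |  0  |  0  |  1  | 0
 0  |  0  |  0  |  1  |  0  | 1
 0  |  0  |  0  |  1  |  1  | 0
 0  |  0  |  1  |  0  |  0  | 0
 0  |  0  |  1  |  0  |  1  | 1
 0  |  0  |  1  |  1  |  0  | 0
 0  |  0  |  1  |  1  |  1  | 1
 0  |  1  |  0  |  0  |  0  | 0
 0  |  1  |  0  |  0  |  1  | 0
 0  |  1  |  0  |  1  |  0  | 0
 0  |  1  |  0  |  1  |  1  | 0
 0  |  1  |  1  |  0  |  0  | 1
 0  |  1  |  1  |  0  |  1  | 1
 0  |  1  |  1  |  1  |  0  | 1
 0  |  1  |  1  |  1  |  1  | 1
 1  |  0  |  0  |  0  |  0  | 1
 1  |  0  |  0  |  0  |  1  | 0
 1  |  0  |  0  |  1  |  0  | 1
 1  |  0  |  0  |  1  |  1  | 0
 1  |  0  |  1  |  0  |  0  | 0
 1  |  0  |  1  |  0  |  1  | 1
 1  |  0  |  1  |  1  |  0  | 0
 1  |  0  |  1  |  1  |  1  | 0
 1  |  1  |  0  |  0  |  0  | 0
 1  |  1  |  0  |  0  |  1  | 0
 1  |  1  |  0  |  1  |  0  | 0
 1  |  1  |  0  |  1  |  1  | 0
 1  |  1  |  1  |  0  |  0  | 1
 1  |  1  |  1  |  0  |  1  | 1
 1  |  1  |  1  |  1  |  0  | 1
 1  |  1  |  1  |  1  |  1  | 0
The formula is true on 14 of the 32 rows.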